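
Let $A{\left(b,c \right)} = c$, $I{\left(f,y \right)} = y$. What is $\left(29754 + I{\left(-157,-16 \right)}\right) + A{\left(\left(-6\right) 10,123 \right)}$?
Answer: $29861$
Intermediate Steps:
$\left(29754 + I{\left(-157,-16 \right)}\right) + A{\left(\left(-6\right) 10,123 \right)} = \left(29754 - 16\right) + 123 = 29738 + 123 = 29861$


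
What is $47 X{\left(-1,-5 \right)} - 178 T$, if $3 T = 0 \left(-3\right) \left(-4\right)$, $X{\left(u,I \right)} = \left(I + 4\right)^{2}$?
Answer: $47$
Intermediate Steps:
$X{\left(u,I \right)} = \left(4 + I\right)^{2}$
$T = 0$ ($T = \frac{0 \left(-3\right) \left(-4\right)}{3} = \frac{0 \left(-4\right)}{3} = \frac{1}{3} \cdot 0 = 0$)
$47 X{\left(-1,-5 \right)} - 178 T = 47 \left(4 - 5\right)^{2} - 0 = 47 \left(-1\right)^{2} + 0 = 47 \cdot 1 + 0 = 47 + 0 = 47$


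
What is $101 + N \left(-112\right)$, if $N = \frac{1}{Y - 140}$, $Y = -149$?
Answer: $\frac{29301}{289} \approx 101.39$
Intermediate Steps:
$N = - \frac{1}{289}$ ($N = \frac{1}{-149 - 140} = \frac{1}{-289} = - \frac{1}{289} \approx -0.0034602$)
$101 + N \left(-112\right) = 101 - - \frac{112}{289} = 101 + \frac{112}{289} = \frac{29301}{289}$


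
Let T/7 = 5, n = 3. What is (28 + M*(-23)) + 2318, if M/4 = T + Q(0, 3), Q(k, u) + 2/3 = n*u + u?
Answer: -5750/3 ≈ -1916.7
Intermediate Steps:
Q(k, u) = -2/3 + 4*u (Q(k, u) = -2/3 + (3*u + u) = -2/3 + 4*u)
T = 35 (T = 7*5 = 35)
M = 556/3 (M = 4*(35 + (-2/3 + 4*3)) = 4*(35 + (-2/3 + 12)) = 4*(35 + 34/3) = 4*(139/3) = 556/3 ≈ 185.33)
(28 + M*(-23)) + 2318 = (28 + (556/3)*(-23)) + 2318 = (28 - 12788/3) + 2318 = -12704/3 + 2318 = -5750/3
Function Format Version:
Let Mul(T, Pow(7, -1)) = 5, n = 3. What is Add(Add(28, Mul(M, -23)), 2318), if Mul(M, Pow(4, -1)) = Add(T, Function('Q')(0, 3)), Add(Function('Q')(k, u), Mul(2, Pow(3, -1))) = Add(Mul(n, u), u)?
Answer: Rational(-5750, 3) ≈ -1916.7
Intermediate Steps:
Function('Q')(k, u) = Add(Rational(-2, 3), Mul(4, u)) (Function('Q')(k, u) = Add(Rational(-2, 3), Add(Mul(3, u), u)) = Add(Rational(-2, 3), Mul(4, u)))
T = 35 (T = Mul(7, 5) = 35)
M = Rational(556, 3) (M = Mul(4, Add(35, Add(Rational(-2, 3), Mul(4, 3)))) = Mul(4, Add(35, Add(Rational(-2, 3), 12))) = Mul(4, Add(35, Rational(34, 3))) = Mul(4, Rational(139, 3)) = Rational(556, 3) ≈ 185.33)
Add(Add(28, Mul(M, -23)), 2318) = Add(Add(28, Mul(Rational(556, 3), -23)), 2318) = Add(Add(28, Rational(-12788, 3)), 2318) = Add(Rational(-12704, 3), 2318) = Rational(-5750, 3)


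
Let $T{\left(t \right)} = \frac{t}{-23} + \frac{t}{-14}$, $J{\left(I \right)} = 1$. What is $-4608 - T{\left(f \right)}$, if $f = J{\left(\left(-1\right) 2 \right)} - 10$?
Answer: $- \frac{1484109}{322} \approx -4609.0$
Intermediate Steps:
$f = -9$ ($f = 1 - 10 = -9$)
$T{\left(t \right)} = - \frac{37 t}{322}$ ($T{\left(t \right)} = t \left(- \frac{1}{23}\right) + t \left(- \frac{1}{14}\right) = - \frac{t}{23} - \frac{t}{14} = - \frac{37 t}{322}$)
$-4608 - T{\left(f \right)} = -4608 - \left(- \frac{37}{322}\right) \left(-9\right) = -4608 - \frac{333}{322} = - \frac{1484109}{322}$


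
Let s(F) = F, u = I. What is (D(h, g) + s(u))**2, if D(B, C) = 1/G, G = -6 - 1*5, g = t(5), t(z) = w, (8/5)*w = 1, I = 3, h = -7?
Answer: 1024/121 ≈ 8.4628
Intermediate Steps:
u = 3
w = 5/8 (w = (5/8)*1 = 5/8 ≈ 0.62500)
t(z) = 5/8
g = 5/8 ≈ 0.62500
G = -11 (G = -6 - 5 = -11)
D(B, C) = -1/11 (D(B, C) = 1/(-11) = -1/11)
(D(h, g) + s(u))**2 = (-1/11 + 3)**2 = (32/11)**2 = 1024/121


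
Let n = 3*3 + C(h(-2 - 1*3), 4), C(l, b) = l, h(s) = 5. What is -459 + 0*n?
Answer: -459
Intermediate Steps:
n = 14 (n = 3*3 + 5 = 9 + 5 = 14)
-459 + 0*n = -459 + 0*14 = -459 + 0 = -459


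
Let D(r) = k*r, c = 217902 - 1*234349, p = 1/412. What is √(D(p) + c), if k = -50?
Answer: I*√697950042/206 ≈ 128.25*I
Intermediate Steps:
p = 1/412 ≈ 0.0024272
c = -16447 (c = 217902 - 234349 = -16447)
D(r) = -50*r
√(D(p) + c) = √(-50*1/412 - 16447) = √(-25/206 - 16447) = √(-3388107/206) = I*√697950042/206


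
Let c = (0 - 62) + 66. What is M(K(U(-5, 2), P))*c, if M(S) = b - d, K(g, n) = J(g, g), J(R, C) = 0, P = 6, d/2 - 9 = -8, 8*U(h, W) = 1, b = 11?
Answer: 36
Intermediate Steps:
U(h, W) = ⅛ (U(h, W) = (⅛)*1 = ⅛)
d = 2 (d = 18 + 2*(-8) = 18 - 16 = 2)
K(g, n) = 0
M(S) = 9 (M(S) = 11 - 1*2 = 11 - 2 = 9)
c = 4 (c = -62 + 66 = 4)
M(K(U(-5, 2), P))*c = 9*4 = 36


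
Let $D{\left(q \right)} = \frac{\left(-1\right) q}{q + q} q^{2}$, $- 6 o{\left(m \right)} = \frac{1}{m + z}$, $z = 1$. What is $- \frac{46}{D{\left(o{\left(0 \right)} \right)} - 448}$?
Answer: $\frac{3312}{32257} \approx 0.10268$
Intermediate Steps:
$o{\left(m \right)} = - \frac{1}{6 \left(1 + m\right)}$ ($o{\left(m \right)} = - \frac{1}{6 \left(m + 1\right)} = - \frac{1}{6 \left(1 + m\right)}$)
$D{\left(q \right)} = - \frac{q^{2}}{2}$ ($D{\left(q \right)} = \frac{\left(-1\right) q}{2 q} q^{2} = - q \frac{1}{2 q} q^{2} = - \frac{q^{2}}{2}$)
$- \frac{46}{D{\left(o{\left(0 \right)} \right)} - 448} = - \frac{46}{- \frac{\left(- \frac{1}{6 + 6 \cdot 0}\right)^{2}}{2} - 448} = - \frac{46}{- \frac{\left(- \frac{1}{6 + 0}\right)^{2}}{2} - 448} = - \frac{46}{- \frac{\left(- \frac{1}{6}\right)^{2}}{2} - 448} = - \frac{46}{\left(- \frac{1}{2}\right) \frac{1}{36} - 448} = - \frac{46}{- \frac{1}{72} - 448} = - \frac{46}{- \frac{32257}{72}} = \left(-46\right) \left(- \frac{72}{32257}\right) = \frac{3312}{32257}$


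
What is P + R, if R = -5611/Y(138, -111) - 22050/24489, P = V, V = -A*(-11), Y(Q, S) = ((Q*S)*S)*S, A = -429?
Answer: -807956802263897/171180901746 ≈ -4719.9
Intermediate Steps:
Y(Q, S) = Q*S³ (Y(Q, S) = (Q*S²)*S = Q*S³)
V = -4719 (V = -(-429)*(-11) = -1*4719 = -4719)
P = -4719
R = -154126924523/171180901746 (R = -5611/(138*(-111)³) - 22050/24489 = -5611/(138*(-1367631)) - 22050*1/24489 = -5611/(-188733078) - 2450/2721 = -5611*(-1/188733078) - 2450/2721 = 5611/188733078 - 2450/2721 = -154126924523/171180901746 ≈ -0.90037)
P + R = -4719 - 154126924523/171180901746 = -807956802263897/171180901746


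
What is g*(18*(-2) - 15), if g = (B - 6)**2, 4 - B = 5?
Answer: -2499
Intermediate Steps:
B = -1 (B = 4 - 1*5 = 4 - 5 = -1)
g = 49 (g = (-1 - 6)**2 = (-7)**2 = 49)
g*(18*(-2) - 15) = 49*(18*(-2) - 15) = 49*(-36 - 15) = 49*(-51) = -2499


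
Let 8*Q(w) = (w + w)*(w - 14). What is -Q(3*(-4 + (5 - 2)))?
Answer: -51/4 ≈ -12.750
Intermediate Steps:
Q(w) = w*(-14 + w)/4 (Q(w) = ((w + w)*(w - 14))/8 = ((2*w)*(-14 + w))/8 = (2*w*(-14 + w))/8 = w*(-14 + w)/4)
-Q(3*(-4 + (5 - 2))) = -3*(-4 + (5 - 2))*(-14 + 3*(-4 + (5 - 2)))/4 = -3*(-4 + 3)*(-14 + 3*(-4 + 3))/4 = -3*(-1)*(-14 + 3*(-1))/4 = -(-3)*(-14 - 3)/4 = -(-3)*(-17)/4 = -1*51/4 = -51/4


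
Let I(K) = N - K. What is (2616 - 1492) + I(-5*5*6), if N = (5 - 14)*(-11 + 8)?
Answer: 1301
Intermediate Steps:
N = 27 (N = -9*(-3) = 27)
I(K) = 27 - K
(2616 - 1492) + I(-5*5*6) = (2616 - 1492) + (27 - (-5*5)*6) = 1124 + (27 - (-25)*6) = 1124 + (27 - 1*(-150)) = 1124 + (27 + 150) = 1124 + 177 = 1301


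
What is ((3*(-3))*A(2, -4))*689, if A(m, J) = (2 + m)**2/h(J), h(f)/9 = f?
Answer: 2756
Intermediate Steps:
h(f) = 9*f
A(m, J) = (2 + m)**2/(9*J) (A(m, J) = (2 + m)**2/((9*J)) = (2 + m)**2*(1/(9*J)) = (2 + m)**2/(9*J))
((3*(-3))*A(2, -4))*689 = ((3*(-3))*((1/9)*(2 + 2)**2/(-4)))*689 = -(-1)*4**2/4*689 = -(-1)*16/4*689 = -9*(-4/9)*689 = 4*689 = 2756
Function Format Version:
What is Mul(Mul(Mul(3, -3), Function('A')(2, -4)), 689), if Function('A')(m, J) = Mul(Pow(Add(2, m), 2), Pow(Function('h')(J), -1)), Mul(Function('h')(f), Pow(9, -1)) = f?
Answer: 2756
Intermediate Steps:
Function('h')(f) = Mul(9, f)
Function('A')(m, J) = Mul(Rational(1, 9), Pow(J, -1), Pow(Add(2, m), 2)) (Function('A')(m, J) = Mul(Pow(Add(2, m), 2), Pow(Mul(9, J), -1)) = Mul(Pow(Add(2, m), 2), Mul(Rational(1, 9), Pow(J, -1))) = Mul(Rational(1, 9), Pow(J, -1), Pow(Add(2, m), 2)))
Mul(Mul(Mul(3, -3), Function('A')(2, -4)), 689) = Mul(Mul(Mul(3, -3), Mul(Rational(1, 9), Pow(-4, -1), Pow(Add(2, 2), 2))), 689) = Mul(Mul(-9, Mul(Rational(1, 9), Rational(-1, 4), Pow(4, 2))), 689) = Mul(Mul(-9, Mul(Rational(1, 9), Rational(-1, 4), 16)), 689) = Mul(Mul(-9, Rational(-4, 9)), 689) = Mul(4, 689) = 2756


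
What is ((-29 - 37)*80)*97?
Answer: -512160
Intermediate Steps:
((-29 - 37)*80)*97 = -66*80*97 = -5280*97 = -512160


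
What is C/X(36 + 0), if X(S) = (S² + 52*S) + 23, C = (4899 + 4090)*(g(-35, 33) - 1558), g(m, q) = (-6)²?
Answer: -13681258/3191 ≈ -4287.5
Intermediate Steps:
g(m, q) = 36
C = -13681258 (C = (4899 + 4090)*(36 - 1558) = 8989*(-1522) = -13681258)
X(S) = 23 + S² + 52*S
C/X(36 + 0) = -13681258/(23 + (36 + 0)² + 52*(36 + 0)) = -13681258/(23 + 36² + 52*36) = -13681258/(23 + 1296 + 1872) = -13681258/3191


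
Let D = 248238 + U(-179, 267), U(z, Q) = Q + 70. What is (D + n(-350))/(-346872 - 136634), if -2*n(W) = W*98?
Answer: -265725/483506 ≈ -0.54958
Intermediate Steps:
n(W) = -49*W (n(W) = -W*98/2 = -49*W)
U(z, Q) = 70 + Q
D = 248575 (D = 248238 + (70 + 267) = 248238 + 337 = 248575)
(D + n(-350))/(-346872 - 136634) = (248575 - 49*(-350))/(-346872 - 136634) = (248575 + 17150)/(-483506) = 265725*(-1/483506) = -265725/483506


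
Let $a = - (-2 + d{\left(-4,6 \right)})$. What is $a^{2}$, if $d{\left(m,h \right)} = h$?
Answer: $16$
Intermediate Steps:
$a = -4$ ($a = - (-2 + 6) = \left(-1\right) 4 = -4$)
$a^{2} = \left(-4\right)^{2} = 16$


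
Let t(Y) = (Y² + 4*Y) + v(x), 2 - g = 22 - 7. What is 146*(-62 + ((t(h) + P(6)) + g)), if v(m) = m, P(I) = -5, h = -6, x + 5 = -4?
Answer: -11242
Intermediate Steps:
x = -9 (x = -5 - 4 = -9)
g = -13 (g = 2 - (22 - 7) = 2 - 1*15 = 2 - 15 = -13)
t(Y) = -9 + Y² + 4*Y (t(Y) = (Y² + 4*Y) - 9 = -9 + Y² + 4*Y)
146*(-62 + ((t(h) + P(6)) + g)) = 146*(-62 + (((-9 + (-6)² + 4*(-6)) - 5) - 13)) = 146*(-62 + (((-9 + 36 - 24) - 5) - 13)) = 146*(-62 + ((3 - 5) - 13)) = 146*(-62 + (-2 - 13)) = 146*(-62 - 15) = 146*(-77) = -11242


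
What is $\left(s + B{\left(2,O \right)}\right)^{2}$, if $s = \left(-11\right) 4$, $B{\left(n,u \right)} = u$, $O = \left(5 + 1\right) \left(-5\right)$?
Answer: $5476$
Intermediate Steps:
$O = -30$ ($O = 6 \left(-5\right) = -30$)
$s = -44$
$\left(s + B{\left(2,O \right)}\right)^{2} = \left(-44 - 30\right)^{2} = \left(-74\right)^{2} = 5476$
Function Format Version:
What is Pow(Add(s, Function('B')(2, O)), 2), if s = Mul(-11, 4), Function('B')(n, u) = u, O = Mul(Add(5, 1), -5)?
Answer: 5476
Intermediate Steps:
O = -30 (O = Mul(6, -5) = -30)
s = -44
Pow(Add(s, Function('B')(2, O)), 2) = Pow(Add(-44, -30), 2) = Pow(-74, 2) = 5476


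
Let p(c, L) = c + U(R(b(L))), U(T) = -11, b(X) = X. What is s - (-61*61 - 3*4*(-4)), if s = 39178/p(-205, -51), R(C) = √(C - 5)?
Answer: 377095/108 ≈ 3491.6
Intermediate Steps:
R(C) = √(-5 + C)
p(c, L) = -11 + c (p(c, L) = c - 11 = -11 + c)
s = -19589/108 (s = 39178/(-11 - 205) = 39178/(-216) = 39178*(-1/216) = -19589/108 ≈ -181.38)
s - (-61*61 - 3*4*(-4)) = -19589/108 - (-61*61 - 3*4*(-4)) = -19589/108 - (-3721 - 12*(-4)) = -19589/108 - (-3721 + 48) = -19589/108 - 1*(-3673) = -19589/108 + 3673 = 377095/108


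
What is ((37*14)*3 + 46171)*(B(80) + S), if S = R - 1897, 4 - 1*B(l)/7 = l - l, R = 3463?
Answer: 76073650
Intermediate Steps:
B(l) = 28 (B(l) = 28 - 7*(l - l) = 28 - 7*0 = 28 + 0 = 28)
S = 1566 (S = 3463 - 1897 = 1566)
((37*14)*3 + 46171)*(B(80) + S) = ((37*14)*3 + 46171)*(28 + 1566) = (518*3 + 46171)*1594 = (1554 + 46171)*1594 = 47725*1594 = 76073650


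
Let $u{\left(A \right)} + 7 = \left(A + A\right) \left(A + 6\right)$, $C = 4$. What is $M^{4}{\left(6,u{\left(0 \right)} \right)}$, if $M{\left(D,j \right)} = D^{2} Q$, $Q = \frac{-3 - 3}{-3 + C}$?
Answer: $2176782336$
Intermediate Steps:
$u{\left(A \right)} = -7 + 2 A \left(6 + A\right)$ ($u{\left(A \right)} = -7 + \left(A + A\right) \left(A + 6\right) = -7 + 2 A \left(6 + A\right)$)
$Q = -6$ ($Q = \frac{-3 - 3}{-3 + 4} = - \frac{6}{1} = \left(-6\right) 1 = -6$)
$M{\left(D,j \right)} = - 6 D^{2}$ ($M{\left(D,j \right)} = D^{2} \left(-6\right) = - 6 D^{2}$)
$M^{4}{\left(6,u{\left(0 \right)} \right)} = \left(- 6 \cdot 6^{2}\right)^{4} = \left(\left(-6\right) 36\right)^{4} = \left(-216\right)^{4} = 2176782336$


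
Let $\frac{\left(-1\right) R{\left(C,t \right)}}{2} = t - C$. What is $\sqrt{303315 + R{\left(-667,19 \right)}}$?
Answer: $\sqrt{301943} \approx 549.49$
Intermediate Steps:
$R{\left(C,t \right)} = - 2 t + 2 C$ ($R{\left(C,t \right)} = - 2 \left(t - C\right) = - 2 t + 2 C$)
$\sqrt{303315 + R{\left(-667,19 \right)}} = \sqrt{303315 + \left(\left(-2\right) 19 + 2 \left(-667\right)\right)} = \sqrt{303315 - 1372} = \sqrt{301943}$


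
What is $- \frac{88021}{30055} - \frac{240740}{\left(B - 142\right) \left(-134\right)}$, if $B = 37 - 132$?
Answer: $- \frac{5015405809}{477243345} \approx -10.509$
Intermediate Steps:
$B = -95$
$- \frac{88021}{30055} - \frac{240740}{\left(B - 142\right) \left(-134\right)} = - \frac{88021}{30055} - \frac{240740}{\left(-95 - 142\right) \left(-134\right)} = \left(-88021\right) \frac{1}{30055} - \frac{240740}{\left(-237\right) \left(-134\right)} = - \frac{88021}{30055} - \frac{240740}{31758} = - \frac{88021}{30055} - \frac{120370}{15879} = - \frac{5015405809}{477243345}$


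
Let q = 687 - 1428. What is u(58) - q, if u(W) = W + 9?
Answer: 808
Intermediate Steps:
u(W) = 9 + W
q = -741
u(58) - q = (9 + 58) - 1*(-741) = 67 + 741 = 808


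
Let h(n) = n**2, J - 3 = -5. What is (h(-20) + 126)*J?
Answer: -1052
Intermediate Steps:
J = -2 (J = 3 - 5 = -2)
(h(-20) + 126)*J = ((-20)**2 + 126)*(-2) = (400 + 126)*(-2) = 526*(-2) = -1052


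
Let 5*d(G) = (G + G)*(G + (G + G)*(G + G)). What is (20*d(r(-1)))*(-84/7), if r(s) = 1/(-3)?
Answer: 32/9 ≈ 3.5556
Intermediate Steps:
r(s) = -1/3
d(G) = 2*G*(G + 4*G**2)/5 (d(G) = ((G + G)*(G + (G + G)*(G + G)))/5 = ((2*G)*(G + (2*G)*(2*G)))/5 = ((2*G)*(G + 4*G**2))/5 = (2*G*(G + 4*G**2))/5 = 2*G*(G + 4*G**2)/5)
(20*d(r(-1)))*(-84/7) = (20*(2*(-1/3)**2*(1 + 4*(-1/3))/5))*(-84/7) = (20*((2/5)*(1/9)*(1 - 4/3)))*(-84*1/7) = (20*((2/5)*(1/9)*(-1/3)))*(-12) = (20*(-2/135))*(-12) = -8/27*(-12) = 32/9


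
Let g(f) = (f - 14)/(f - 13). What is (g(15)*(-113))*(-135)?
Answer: 15255/2 ≈ 7627.5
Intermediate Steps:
g(f) = (-14 + f)/(-13 + f)
(g(15)*(-113))*(-135) = (((-14 + 15)/(-13 + 15))*(-113))*(-135) = ((1/2)*(-113))*(-135) = -113/2*(-135) = 15255/2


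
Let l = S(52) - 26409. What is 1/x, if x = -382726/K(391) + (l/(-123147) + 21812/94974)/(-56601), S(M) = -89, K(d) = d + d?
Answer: -43139804938408233/21113459398962569945 ≈ -0.0020432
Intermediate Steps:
K(d) = 2*d
l = -26498 (l = -89 - 26409 = -26498)
x = -21113459398962569945/43139804938408233 (x = -382726/(2*391) + (-26498/(-123147) + 21812/94974)/(-56601) = -382726/782 + (-26498*(-1/123147) + 21812*(1/94974))*(-1/56601) = -382726*1/782 + (26498/123147 + 10906/47487)*(-1/56601) = -191363/391 + (867117236/1949293863)*(-1/56601) = -191363/391 - 867117236/110331981939663 = -21113459398962569945/43139804938408233 ≈ -489.42)
1/x = 1/(-21113459398962569945/43139804938408233) = -43139804938408233/21113459398962569945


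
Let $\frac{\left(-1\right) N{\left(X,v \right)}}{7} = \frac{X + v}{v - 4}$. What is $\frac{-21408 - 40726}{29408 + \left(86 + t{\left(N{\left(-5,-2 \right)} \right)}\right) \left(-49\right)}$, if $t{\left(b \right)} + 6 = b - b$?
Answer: $- \frac{31067}{12744} \approx -2.4378$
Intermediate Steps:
$N{\left(X,v \right)} = - \frac{7 \left(X + v\right)}{-4 + v}$ ($N{\left(X,v \right)} = - 7 \frac{X + v}{v - 4} = - 7 \frac{X + v}{-4 + v} = - \frac{7 \left(X + v\right)}{-4 + v}$)
$t{\left(b \right)} = -6$ ($t{\left(b \right)} = -6 + \left(b - b\right) = -6 + 0 = -6$)
$\frac{-21408 - 40726}{29408 + \left(86 + t{\left(N{\left(-5,-2 \right)} \right)}\right) \left(-49\right)} = \frac{-21408 - 40726}{29408 + \left(86 - 6\right) \left(-49\right)} = - \frac{62134}{29408 + 80 \left(-49\right)} = - \frac{62134}{29408 - 3920} = - \frac{62134}{25488} = \left(-62134\right) \frac{1}{25488} = - \frac{31067}{12744}$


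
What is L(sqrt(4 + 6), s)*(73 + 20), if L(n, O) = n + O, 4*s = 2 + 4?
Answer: 279/2 + 93*sqrt(10) ≈ 433.59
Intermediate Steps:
s = 3/2 (s = (2 + 4)/4 = (1/4)*6 = 3/2 ≈ 1.5000)
L(n, O) = O + n
L(sqrt(4 + 6), s)*(73 + 20) = (3/2 + sqrt(4 + 6))*(73 + 20) = (3/2 + sqrt(10))*93 = 279/2 + 93*sqrt(10)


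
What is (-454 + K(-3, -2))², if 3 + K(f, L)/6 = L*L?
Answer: 200704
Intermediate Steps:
K(f, L) = -18 + 6*L² (K(f, L) = -18 + 6*(L*L) = -18 + 6*L²)
(-454 + K(-3, -2))² = (-454 + (-18 + 6*(-2)²))² = (-454 + (-18 + 6*4))² = (-454 + (-18 + 24))² = (-454 + 6)² = (-448)² = 200704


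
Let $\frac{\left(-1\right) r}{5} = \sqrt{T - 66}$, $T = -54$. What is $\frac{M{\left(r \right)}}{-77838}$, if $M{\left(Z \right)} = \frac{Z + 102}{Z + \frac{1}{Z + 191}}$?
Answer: $- \frac{19743247}{1536483213973} - \frac{20133845 i \sqrt{30}}{4609449641919} \approx -1.285 \cdot 10^{-5} - 2.3924 \cdot 10^{-5} i$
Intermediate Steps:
$r = - 10 i \sqrt{30}$ ($r = - 5 \sqrt{-54 - 66} = - 5 \sqrt{-120} = - 5 \cdot 2 i \sqrt{30} = - 10 i \sqrt{30} \approx - 54.772 i$)
$M{\left(Z \right)} = \frac{102 + Z}{Z + \frac{1}{191 + Z}}$
$\frac{M{\left(r \right)}}{-77838} = \frac{\frac{1}{1 + \left(- 10 i \sqrt{30}\right)^{2} + 191 \left(- 10 i \sqrt{30}\right)} \left(19482 + \left(- 10 i \sqrt{30}\right)^{2} + 293 \left(- 10 i \sqrt{30}\right)\right)}{-77838} = \frac{19482 - 3000 - 2930 i \sqrt{30}}{1 - 3000 - 1910 i \sqrt{30}} \left(- \frac{1}{77838}\right) = \frac{16482 - 2930 i \sqrt{30}}{-2999 - 1910 i \sqrt{30}} \left(- \frac{1}{77838}\right) = - \frac{16482 - 2930 i \sqrt{30}}{77838 \left(-2999 - 1910 i \sqrt{30}\right)}$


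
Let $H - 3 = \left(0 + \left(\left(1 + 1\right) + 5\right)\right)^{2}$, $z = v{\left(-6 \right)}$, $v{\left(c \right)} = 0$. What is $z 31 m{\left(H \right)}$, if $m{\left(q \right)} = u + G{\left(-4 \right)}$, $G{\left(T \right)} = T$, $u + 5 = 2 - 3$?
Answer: $0$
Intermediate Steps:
$u = -6$ ($u = -5 + \left(2 - 3\right) = -5 - 1 = -6$)
$z = 0$
$H = 52$ ($H = 3 + \left(0 + \left(\left(1 + 1\right) + 5\right)\right)^{2} = 3 + \left(0 + \left(2 + 5\right)\right)^{2} = 3 + \left(0 + 7\right)^{2} = 3 + 7^{2} = 3 + 49 = 52$)
$m{\left(q \right)} = -10$ ($m{\left(q \right)} = -6 - 4 = -10$)
$z 31 m{\left(H \right)} = 0 \cdot 31 \left(-10\right) = 0 \left(-10\right) = 0$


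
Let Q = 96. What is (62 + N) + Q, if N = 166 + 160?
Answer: 484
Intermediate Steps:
N = 326
(62 + N) + Q = (62 + 326) + 96 = 388 + 96 = 484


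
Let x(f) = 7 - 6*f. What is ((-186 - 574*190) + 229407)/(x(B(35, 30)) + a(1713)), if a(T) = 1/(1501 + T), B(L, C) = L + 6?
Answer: -386197454/768145 ≈ -502.77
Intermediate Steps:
B(L, C) = 6 + L
((-186 - 574*190) + 229407)/(x(B(35, 30)) + a(1713)) = ((-186 - 574*190) + 229407)/((7 - 6*(6 + 35)) + 1/(1501 + 1713)) = ((-186 - 109060) + 229407)/((7 - 6*41) + 1/3214) = (-109246 + 229407)/((7 - 246) + 1/3214) = 120161/(-239 + 1/3214) = 120161/(-768145/3214) = 120161*(-3214/768145) = -386197454/768145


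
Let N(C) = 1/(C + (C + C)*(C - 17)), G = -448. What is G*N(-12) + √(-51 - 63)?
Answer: -112/171 + I*√114 ≈ -0.65497 + 10.677*I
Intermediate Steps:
N(C) = 1/(C + 2*C*(-17 + C)) (N(C) = 1/(C + (2*C)*(-17 + C)) = 1/(C + 2*C*(-17 + C)))
G*N(-12) + √(-51 - 63) = -448/((-12)*(-33 + 2*(-12))) + √(-51 - 63) = -(-112)/(3*(-33 - 24)) + √(-114) = -(-112)/(3*(-57)) + I*√114 = -(-112)*(-1)/(3*57) + I*√114 = -448*1/684 + I*√114 = -112/171 + I*√114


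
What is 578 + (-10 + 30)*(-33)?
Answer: -82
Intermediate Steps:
578 + (-10 + 30)*(-33) = 578 + 20*(-33) = 578 - 660 = -82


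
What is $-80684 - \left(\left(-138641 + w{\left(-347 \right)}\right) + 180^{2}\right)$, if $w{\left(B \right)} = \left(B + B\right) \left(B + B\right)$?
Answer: $-456079$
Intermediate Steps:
$w{\left(B \right)} = 4 B^{2}$ ($w{\left(B \right)} = 2 B 2 B = 4 B^{2}$)
$-80684 - \left(\left(-138641 + w{\left(-347 \right)}\right) + 180^{2}\right) = -80684 - \left(\left(-138641 + 4 \left(-347\right)^{2}\right) + 180^{2}\right) = -80684 - \left(\left(-138641 + 4 \cdot 120409\right) + 32400\right) = -80684 - \left(\left(-138641 + 481636\right) + 32400\right) = -80684 - \left(342995 + 32400\right) = -80684 - 375395 = -456079$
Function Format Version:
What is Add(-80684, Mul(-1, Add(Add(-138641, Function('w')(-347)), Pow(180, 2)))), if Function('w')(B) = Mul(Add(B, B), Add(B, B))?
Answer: -456079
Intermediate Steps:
Function('w')(B) = Mul(4, Pow(B, 2)) (Function('w')(B) = Mul(Mul(2, B), Mul(2, B)) = Mul(4, Pow(B, 2)))
Add(-80684, Mul(-1, Add(Add(-138641, Function('w')(-347)), Pow(180, 2)))) = Add(-80684, Mul(-1, Add(Add(-138641, Mul(4, Pow(-347, 2))), Pow(180, 2)))) = Add(-80684, Mul(-1, Add(Add(-138641, Mul(4, 120409)), 32400))) = Add(-80684, Mul(-1, Add(Add(-138641, 481636), 32400))) = Add(-80684, Mul(-1, Add(342995, 32400))) = Add(-80684, Mul(-1, 375395)) = Add(-80684, -375395) = -456079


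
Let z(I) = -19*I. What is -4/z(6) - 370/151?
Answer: -20788/8607 ≈ -2.4152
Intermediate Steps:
-4/z(6) - 370/151 = -4/((-19*6)) - 370/151 = -4/(-114) - 370*1/151 = -4*(-1/114) - 370/151 = 2/57 - 370/151 = -20788/8607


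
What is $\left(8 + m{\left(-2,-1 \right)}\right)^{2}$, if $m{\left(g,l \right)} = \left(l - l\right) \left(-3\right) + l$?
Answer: $49$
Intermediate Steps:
$m{\left(g,l \right)} = l$ ($m{\left(g,l \right)} = 0 \left(-3\right) + l = 0 + l = l$)
$\left(8 + m{\left(-2,-1 \right)}\right)^{2} = \left(8 - 1\right)^{2} = 7^{2} = 49$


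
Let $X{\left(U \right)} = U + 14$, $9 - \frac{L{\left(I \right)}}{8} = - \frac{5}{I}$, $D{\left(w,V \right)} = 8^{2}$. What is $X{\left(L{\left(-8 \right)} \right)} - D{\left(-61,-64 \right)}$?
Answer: $17$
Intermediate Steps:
$D{\left(w,V \right)} = 64$
$L{\left(I \right)} = 72 + \frac{40}{I}$ ($L{\left(I \right)} = 72 - 8 \left(- \frac{5}{I}\right) = 72 + \frac{40}{I}$)
$X{\left(U \right)} = 14 + U$
$X{\left(L{\left(-8 \right)} \right)} - D{\left(-61,-64 \right)} = \left(14 + \left(72 + \frac{40}{-8}\right)\right) - 64 = \left(14 + \left(72 + 40 \left(- \frac{1}{8}\right)\right)\right) - 64 = \left(14 + \left(72 - 5\right)\right) - 64 = \left(14 + 67\right) - 64 = 81 - 64 = 17$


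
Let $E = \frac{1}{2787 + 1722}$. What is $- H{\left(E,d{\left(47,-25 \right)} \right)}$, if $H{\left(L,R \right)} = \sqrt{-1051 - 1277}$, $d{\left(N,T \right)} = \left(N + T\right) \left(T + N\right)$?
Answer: $- 2 i \sqrt{582} \approx - 48.249 i$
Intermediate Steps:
$E = \frac{1}{4509} \approx 0.00022178$
$d{\left(N,T \right)} = \left(N + T\right)^{2}$ ($d{\left(N,T \right)} = \left(N + T\right) \left(N + T\right) = \left(N + T\right)^{2}$)
$H{\left(L,R \right)} = 2 i \sqrt{582}$ ($H{\left(L,R \right)} = \sqrt{-2328} = 2 i \sqrt{582}$)
$- H{\left(E,d{\left(47,-25 \right)} \right)} = - 2 i \sqrt{582}$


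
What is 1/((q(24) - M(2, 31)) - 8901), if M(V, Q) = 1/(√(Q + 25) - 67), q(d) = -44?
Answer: -19826559/177348270598 - √14/177348270598 ≈ -0.00011179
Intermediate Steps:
M(V, Q) = 1/(-67 + √(25 + Q)) (M(V, Q) = 1/(√(25 + Q) - 67) = 1/(-67 + √(25 + Q)))
1/((q(24) - M(2, 31)) - 8901) = 1/((-44 - 1/(-67 + √(25 + 31))) - 8901) = 1/((-44 - 1/(-67 + √56)) - 8901) = 1/((-44 - 1/(-67 + 2*√14)) - 8901) = 1/(-8945 - 1/(-67 + 2*√14))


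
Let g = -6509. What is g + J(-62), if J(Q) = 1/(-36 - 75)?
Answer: -722500/111 ≈ -6509.0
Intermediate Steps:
J(Q) = -1/111 (J(Q) = 1/(-111) = -1/111)
g + J(-62) = -6509 - 1/111 = -722500/111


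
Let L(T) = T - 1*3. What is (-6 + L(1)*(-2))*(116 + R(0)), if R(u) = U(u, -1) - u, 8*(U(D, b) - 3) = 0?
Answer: -238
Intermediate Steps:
L(T) = -3 + T (L(T) = T - 3 = -3 + T)
U(D, b) = 3 (U(D, b) = 3 + (⅛)*0 = 3 + 0 = 3)
R(u) = 3 - u
(-6 + L(1)*(-2))*(116 + R(0)) = (-6 + (-3 + 1)*(-2))*(116 + (3 - 1*0)) = (-6 - 2*(-2))*(116 + (3 + 0)) = (-6 + 4)*(116 + 3) = -2*119 = -238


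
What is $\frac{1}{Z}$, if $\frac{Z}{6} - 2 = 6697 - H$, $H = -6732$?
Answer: $\frac{1}{80586} \approx 1.2409 \cdot 10^{-5}$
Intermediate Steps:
$Z = 80586$ ($Z = 12 + 6 \left(6697 - -6732\right) = 12 + 6 \left(6697 + 6732\right) = 12 + 6 \cdot 13429 = 12 + 80574 = 80586$)
$\frac{1}{Z} = \frac{1}{80586}$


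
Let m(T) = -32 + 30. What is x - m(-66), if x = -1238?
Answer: -1236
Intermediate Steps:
m(T) = -2
x - m(-66) = -1238 - 1*(-2) = -1238 + 2 = -1236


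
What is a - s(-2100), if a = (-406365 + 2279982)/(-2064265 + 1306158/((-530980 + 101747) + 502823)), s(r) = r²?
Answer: -37217456682010835/8439330844 ≈ -4.4100e+6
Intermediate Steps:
a = -7659970835/8439330844 (a = 1873617/(-2064265 + 1306158/(-429233 + 502823)) = 1873617/(-2064265 + 1306158/73590) = 1873617/(-2064265 + 1306158*(1/73590)) = 1873617/(-2064265 + 217693/12265) = 1873617/(-25317992532/12265) = 1873617*(-12265/25317992532) = -7659970835/8439330844 ≈ -0.90765)
a - s(-2100) = -7659970835/8439330844 - 1*(-2100)² = -7659970835/8439330844 - 1*4410000 = -7659970835/8439330844 - 4410000 = -37217456682010835/8439330844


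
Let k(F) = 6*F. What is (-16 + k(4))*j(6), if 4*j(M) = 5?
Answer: 10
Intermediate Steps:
j(M) = 5/4 (j(M) = (¼)*5 = 5/4)
(-16 + k(4))*j(6) = (-16 + 6*4)*(5/4) = (-16 + 24)*(5/4) = 8*(5/4) = 10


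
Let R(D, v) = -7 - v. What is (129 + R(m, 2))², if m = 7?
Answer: 14400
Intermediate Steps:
(129 + R(m, 2))² = (129 + (-7 - 1*2))² = (129 + (-7 - 2))² = (129 - 9)² = 120² = 14400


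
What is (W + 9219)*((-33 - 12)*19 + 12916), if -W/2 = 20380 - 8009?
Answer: -187222903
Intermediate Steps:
W = -24742 (W = -2*(20380 - 8009) = -2*12371 = -24742)
(W + 9219)*((-33 - 12)*19 + 12916) = (-24742 + 9219)*((-33 - 12)*19 + 12916) = -15523*(-45*19 + 12916) = -15523*(-855 + 12916) = -15523*12061 = -187222903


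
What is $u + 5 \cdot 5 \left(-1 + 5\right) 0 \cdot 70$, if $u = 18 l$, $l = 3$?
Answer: $54$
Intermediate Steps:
$u = 54$ ($u = 18 \cdot 3 = 54$)
$u + 5 \cdot 5 \left(-1 + 5\right) 0 \cdot 70 = 54 + 5 \cdot 5 \left(-1 + 5\right) 0 \cdot 70 = 54 + 25 \cdot 4 \cdot 0 \cdot 70 = 54 + 25 \cdot 0 \cdot 70 = 54 + 0 \cdot 70 = 54 + 0 = 54$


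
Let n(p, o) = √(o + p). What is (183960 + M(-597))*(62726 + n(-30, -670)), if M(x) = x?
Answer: 11501627538 + 1833630*I*√7 ≈ 1.1502e+10 + 4.8513e+6*I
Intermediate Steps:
(183960 + M(-597))*(62726 + n(-30, -670)) = (183960 - 597)*(62726 + √(-670 - 30)) = 183363*(62726 + √(-700)) = 183363*(62726 + 10*I*√7) = 11501627538 + 1833630*I*√7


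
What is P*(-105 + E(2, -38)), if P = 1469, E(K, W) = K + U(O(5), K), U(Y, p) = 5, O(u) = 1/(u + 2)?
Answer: -143962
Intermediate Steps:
O(u) = 1/(2 + u)
E(K, W) = 5 + K (E(K, W) = K + 5 = 5 + K)
P*(-105 + E(2, -38)) = 1469*(-105 + (5 + 2)) = 1469*(-105 + 7) = 1469*(-98) = -143962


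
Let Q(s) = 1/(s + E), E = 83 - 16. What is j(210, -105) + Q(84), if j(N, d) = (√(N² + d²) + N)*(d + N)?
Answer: 3329551/151 + 11025*√5 ≈ 46703.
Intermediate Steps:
E = 67
j(N, d) = (N + d)*(N + √(N² + d²)) (j(N, d) = (N + √(N² + d²))*(N + d) = (N + d)*(N + √(N² + d²)))
Q(s) = 1/(67 + s) (Q(s) = 1/(s + 67) = 1/(67 + s))
j(210, -105) + Q(84) = (210² + 210*(-105) + 210*√(210² + (-105)²) - 105*√(210² + (-105)²)) + 1/(67 + 84) = (44100 - 22050 + 210*√(44100 + 11025) - 105*√(44100 + 11025)) + 1/151 = (44100 - 22050 + 210*√55125 - 11025*√5) + 1/151 = (44100 - 22050 + 210*(105*√5) - 11025*√5) + 1/151 = (44100 - 22050 + 22050*√5 - 11025*√5) + 1/151 = (22050 + 11025*√5) + 1/151 = 3329551/151 + 11025*√5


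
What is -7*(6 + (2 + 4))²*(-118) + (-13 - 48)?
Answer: 118883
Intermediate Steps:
-7*(6 + (2 + 4))²*(-118) + (-13 - 48) = -7*(6 + 6)²*(-118) - 61 = -7*12²*(-118) - 61 = -7*144*(-118) - 61 = -1008*(-118) - 61 = 118944 - 61 = 118883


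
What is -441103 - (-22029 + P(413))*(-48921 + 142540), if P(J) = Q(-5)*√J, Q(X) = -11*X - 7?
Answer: 2061891848 - 4493712*√413 ≈ 1.9706e+9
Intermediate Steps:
Q(X) = -7 - 11*X
P(J) = 48*√J (P(J) = (-7 - 11*(-5))*√J = (-7 + 55)*√J = 48*√J)
-441103 - (-22029 + P(413))*(-48921 + 142540) = -441103 - (-22029 + 48*√413)*(-48921 + 142540) = -441103 - (-22029 + 48*√413)*93619 = -441103 - (-2062332951 + 4493712*√413) = -441103 + (2062332951 - 4493712*√413) = 2061891848 - 4493712*√413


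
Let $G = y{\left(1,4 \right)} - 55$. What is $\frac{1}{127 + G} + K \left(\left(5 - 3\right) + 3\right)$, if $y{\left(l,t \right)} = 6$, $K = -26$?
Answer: $- \frac{10139}{78} \approx -129.99$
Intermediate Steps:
$G = -49$ ($G = 6 - 55 = -49$)
$\frac{1}{127 + G} + K \left(\left(5 - 3\right) + 3\right) = \frac{1}{127 - 49} - 26 \left(\left(5 - 3\right) + 3\right) = \frac{1}{78} - 26 \left(2 + 3\right) = \frac{1}{78} - 130 = - \frac{10139}{78}$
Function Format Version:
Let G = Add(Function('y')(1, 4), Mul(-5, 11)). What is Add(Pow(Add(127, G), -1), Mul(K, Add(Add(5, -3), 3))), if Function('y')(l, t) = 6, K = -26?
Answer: Rational(-10139, 78) ≈ -129.99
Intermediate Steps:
G = -49 (G = Add(6, Mul(-5, 11)) = Add(6, -55) = -49)
Add(Pow(Add(127, G), -1), Mul(K, Add(Add(5, -3), 3))) = Add(Pow(Add(127, -49), -1), Mul(-26, Add(Add(5, -3), 3))) = Add(Pow(78, -1), Mul(-26, Add(2, 3))) = Add(Rational(1, 78), Mul(-26, 5)) = Add(Rational(1, 78), -130) = Rational(-10139, 78)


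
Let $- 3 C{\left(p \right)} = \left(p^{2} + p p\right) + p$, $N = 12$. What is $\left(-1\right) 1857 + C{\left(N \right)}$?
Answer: $-1957$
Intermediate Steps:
$C{\left(p \right)} = - \frac{2 p^{2}}{3} - \frac{p}{3}$ ($C{\left(p \right)} = - \frac{\left(p^{2} + p p\right) + p}{3} = - \frac{\left(p^{2} + p^{2}\right) + p}{3} = - \frac{2 p^{2} + p}{3} = - \frac{p + 2 p^{2}}{3} = - \frac{2 p^{2}}{3} - \frac{p}{3}$)
$\left(-1\right) 1857 + C{\left(N \right)} = \left(-1\right) 1857 - 4 \left(1 + 2 \cdot 12\right) = -1857 - 4 \left(1 + 24\right) = -1857 - 4 \cdot 25 = -1857 - 100 = -1957$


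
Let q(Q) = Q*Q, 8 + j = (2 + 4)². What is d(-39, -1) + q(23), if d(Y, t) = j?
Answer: 557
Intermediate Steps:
j = 28 (j = -8 + (2 + 4)² = -8 + 6² = -8 + 36 = 28)
q(Q) = Q²
d(Y, t) = 28
d(-39, -1) + q(23) = 28 + 23² = 28 + 529 = 557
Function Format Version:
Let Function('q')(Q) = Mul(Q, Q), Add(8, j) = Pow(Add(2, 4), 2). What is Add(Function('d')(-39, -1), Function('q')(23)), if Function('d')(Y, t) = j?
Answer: 557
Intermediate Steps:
j = 28 (j = Add(-8, Pow(Add(2, 4), 2)) = Add(-8, Pow(6, 2)) = Add(-8, 36) = 28)
Function('q')(Q) = Pow(Q, 2)
Function('d')(Y, t) = 28
Add(Function('d')(-39, -1), Function('q')(23)) = Add(28, Pow(23, 2)) = Add(28, 529) = 557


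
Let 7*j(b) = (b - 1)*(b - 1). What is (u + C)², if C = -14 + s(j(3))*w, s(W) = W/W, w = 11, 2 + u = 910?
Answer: 819025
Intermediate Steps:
u = 908 (u = -2 + 910 = 908)
j(b) = (-1 + b)²/7 (j(b) = ((b - 1)*(b - 1))/7 = ((-1 + b)*(-1 + b))/7 = (-1 + b)²/7)
s(W) = 1
C = -3 (C = -14 + 1*11 = -14 + 11 = -3)
(u + C)² = (908 - 3)² = 905² = 819025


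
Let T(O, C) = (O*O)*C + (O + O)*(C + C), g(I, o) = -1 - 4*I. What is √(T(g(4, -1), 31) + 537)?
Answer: 2*√1847 ≈ 85.953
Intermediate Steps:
T(O, C) = C*O² + 4*C*O (T(O, C) = O²*C + (2*O)*(2*C) = C*O² + 4*C*O)
√(T(g(4, -1), 31) + 537) = √(31*(-1 - 4*4)*(4 + (-1 - 4*4)) + 537) = √(31*(-1 - 16)*(4 + (-1 - 16)) + 537) = √(31*(-17)*(4 - 17) + 537) = √(31*(-17)*(-13) + 537) = √(6851 + 537) = √7388 = 2*√1847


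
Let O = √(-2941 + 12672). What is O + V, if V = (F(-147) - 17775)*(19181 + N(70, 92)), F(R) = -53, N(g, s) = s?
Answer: -343599044 + √9731 ≈ -3.4360e+8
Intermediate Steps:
V = -343599044 (V = (-53 - 17775)*(19181 + 92) = -17828*19273 = -343599044)
O = √9731 ≈ 98.646
O + V = √9731 - 343599044 = -343599044 + √9731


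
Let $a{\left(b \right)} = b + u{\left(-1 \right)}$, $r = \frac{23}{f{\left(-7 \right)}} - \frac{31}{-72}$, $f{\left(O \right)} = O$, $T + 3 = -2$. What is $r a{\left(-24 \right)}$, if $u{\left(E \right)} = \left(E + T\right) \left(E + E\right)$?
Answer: $\frac{1439}{42} \approx 34.262$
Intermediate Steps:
$T = -5$ ($T = -3 - 2 = -5$)
$r = - \frac{1439}{504}$ ($r = \frac{23}{-7} - \frac{31}{-72} = 23 \left(- \frac{1}{7}\right) - - \frac{31}{72} = - \frac{23}{7} + \frac{31}{72} = - \frac{1439}{504} \approx -2.8552$)
$u{\left(E \right)} = 2 E \left(-5 + E\right)$ ($u{\left(E \right)} = \left(E - 5\right) \left(E + E\right) = \left(-5 + E\right) 2 E = 2 E \left(-5 + E\right)$)
$a{\left(b \right)} = 12 + b$ ($a{\left(b \right)} = b + 2 \left(-1\right) \left(-5 - 1\right) = b + 2 \left(-1\right) \left(-6\right) = b + 12 = 12 + b$)
$r a{\left(-24 \right)} = - \frac{1439 \left(12 - 24\right)}{504} = \left(- \frac{1439}{504}\right) \left(-12\right) = \frac{1439}{42}$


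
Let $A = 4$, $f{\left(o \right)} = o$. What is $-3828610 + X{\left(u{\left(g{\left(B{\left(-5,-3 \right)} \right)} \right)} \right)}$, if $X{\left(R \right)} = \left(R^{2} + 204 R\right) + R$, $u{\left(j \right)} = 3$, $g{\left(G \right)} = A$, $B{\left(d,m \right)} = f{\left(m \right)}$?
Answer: $-3827986$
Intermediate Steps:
$B{\left(d,m \right)} = m$
$g{\left(G \right)} = 4$
$X{\left(R \right)} = R^{2} + 205 R$
$-3828610 + X{\left(u{\left(g{\left(B{\left(-5,-3 \right)} \right)} \right)} \right)} = -3828610 + 3 \left(205 + 3\right) = -3828610 + 3 \cdot 208 = -3828610 + 624 = -3827986$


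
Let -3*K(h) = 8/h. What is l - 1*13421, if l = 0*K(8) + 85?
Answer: -13336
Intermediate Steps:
K(h) = -8/(3*h)
l = 85 (l = 0*(-8/3/8) + 85 = 0*(-8/3*⅛) + 85 = 0*(-⅓) + 85 = 0 + 85 = 85)
l - 1*13421 = 85 - 1*13421 = 85 - 13421 = -13336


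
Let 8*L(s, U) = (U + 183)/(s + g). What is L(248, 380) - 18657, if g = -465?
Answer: -32389115/1736 ≈ -18657.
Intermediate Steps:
L(s, U) = (183 + U)/(8*(-465 + s)) (L(s, U) = ((U + 183)/(s - 465))/8 = ((183 + U)/(-465 + s))/8 = (183 + U)/(8*(-465 + s)))
L(248, 380) - 18657 = (183 + 380)/(8*(-465 + 248)) - 18657 = (⅛)*563/(-217) - 18657 = (⅛)*(-1/217)*563 - 18657 = -563/1736 - 18657 = -32389115/1736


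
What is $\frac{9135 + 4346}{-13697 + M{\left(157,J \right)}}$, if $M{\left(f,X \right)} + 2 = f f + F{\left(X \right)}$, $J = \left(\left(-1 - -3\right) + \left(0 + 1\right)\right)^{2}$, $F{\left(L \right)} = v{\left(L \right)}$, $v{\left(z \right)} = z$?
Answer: $\frac{1037}{843} \approx 1.2301$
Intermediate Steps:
$F{\left(L \right)} = L$
$J = 9$ ($J = \left(\left(-1 + 3\right) + 1\right)^{2} = \left(2 + 1\right)^{2} = 3^{2} = 9$)
$M{\left(f,X \right)} = -2 + X + f^{2}$ ($M{\left(f,X \right)} = -2 + \left(f f + X\right) = -2 + \left(f^{2} + X\right) = -2 + \left(X + f^{2}\right) = -2 + X + f^{2}$)
$\frac{9135 + 4346}{-13697 + M{\left(157,J \right)}} = \frac{9135 + 4346}{-13697 + \left(-2 + 9 + 157^{2}\right)} = \frac{13481}{-13697 + \left(-2 + 9 + 24649\right)} = \frac{13481}{-13697 + 24656} = \frac{13481}{10959} = 13481 \cdot \frac{1}{10959} = \frac{1037}{843}$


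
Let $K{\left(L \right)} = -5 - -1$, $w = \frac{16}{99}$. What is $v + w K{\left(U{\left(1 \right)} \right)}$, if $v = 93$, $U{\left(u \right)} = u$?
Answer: $\frac{9143}{99} \approx 92.354$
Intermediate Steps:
$w = \frac{16}{99}$ ($w = 16 \cdot \frac{1}{99} = \frac{16}{99} \approx 0.16162$)
$K{\left(L \right)} = -4$ ($K{\left(L \right)} = -5 + 1 = -4$)
$v + w K{\left(U{\left(1 \right)} \right)} = 93 + \frac{16}{99} \left(-4\right) = 93 - \frac{64}{99} = \frac{9143}{99}$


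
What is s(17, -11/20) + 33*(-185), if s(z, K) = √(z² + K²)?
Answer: -6105 + √115721/20 ≈ -6088.0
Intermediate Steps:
s(z, K) = √(K² + z²)
s(17, -11/20) + 33*(-185) = √((-11/20)² + 17²) + 33*(-185) = √((-11*1/20)² + 289) - 6105 = √((-11/20)² + 289) - 6105 = √(121/400 + 289) - 6105 = √(115721/400) - 6105 = √115721/20 - 6105 = -6105 + √115721/20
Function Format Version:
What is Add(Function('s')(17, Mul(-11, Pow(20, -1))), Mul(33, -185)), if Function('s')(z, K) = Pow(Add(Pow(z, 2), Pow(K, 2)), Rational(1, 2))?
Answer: Add(-6105, Mul(Rational(1, 20), Pow(115721, Rational(1, 2)))) ≈ -6088.0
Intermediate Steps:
Function('s')(z, K) = Pow(Add(Pow(K, 2), Pow(z, 2)), Rational(1, 2))
Add(Function('s')(17, Mul(-11, Pow(20, -1))), Mul(33, -185)) = Add(Pow(Add(Pow(Mul(-11, Pow(20, -1)), 2), Pow(17, 2)), Rational(1, 2)), Mul(33, -185)) = Add(Pow(Add(Pow(Mul(-11, Rational(1, 20)), 2), 289), Rational(1, 2)), -6105) = Add(Pow(Add(Pow(Rational(-11, 20), 2), 289), Rational(1, 2)), -6105) = Add(Pow(Add(Rational(121, 400), 289), Rational(1, 2)), -6105) = Add(Pow(Rational(115721, 400), Rational(1, 2)), -6105) = Add(Mul(Rational(1, 20), Pow(115721, Rational(1, 2))), -6105) = Add(-6105, Mul(Rational(1, 20), Pow(115721, Rational(1, 2))))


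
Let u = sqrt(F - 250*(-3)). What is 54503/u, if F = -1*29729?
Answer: -54503*I*sqrt(28979)/28979 ≈ -320.17*I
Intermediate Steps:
F = -29729
u = I*sqrt(28979) (u = sqrt(-29729 - 250*(-3)) = sqrt(-29729 + 750) = sqrt(-28979) = I*sqrt(28979) ≈ 170.23*I)
54503/u = 54503/((I*sqrt(28979))) = 54503*(-I*sqrt(28979)/28979) = -54503*I*sqrt(28979)/28979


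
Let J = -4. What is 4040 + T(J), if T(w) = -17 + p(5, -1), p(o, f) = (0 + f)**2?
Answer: 4024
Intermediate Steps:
p(o, f) = f**2
T(w) = -16 (T(w) = -17 + (-1)**2 = -17 + 1 = -16)
4040 + T(J) = 4040 - 16 = 4024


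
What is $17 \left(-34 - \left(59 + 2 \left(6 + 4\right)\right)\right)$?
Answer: $-1921$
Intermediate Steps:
$17 \left(-34 - \left(59 + 2 \left(6 + 4\right)\right)\right) = 17 \left(-34 - 79\right) = 17 \left(-113\right) = -1921$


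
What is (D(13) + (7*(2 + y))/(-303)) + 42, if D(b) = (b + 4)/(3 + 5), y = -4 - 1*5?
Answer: 107351/2424 ≈ 44.287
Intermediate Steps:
y = -9 (y = -4 - 5 = -9)
D(b) = ½ + b/8 (D(b) = (4 + b)/8 = (4 + b)*(⅛) = ½ + b/8)
(D(13) + (7*(2 + y))/(-303)) + 42 = ((½ + (⅛)*13) + (7*(2 - 9))/(-303)) + 42 = ((½ + 13/8) + (7*(-7))*(-1/303)) + 42 = (17/8 - 49*(-1/303)) + 42 = (17/8 + 49/303) + 42 = 5543/2424 + 42 = 107351/2424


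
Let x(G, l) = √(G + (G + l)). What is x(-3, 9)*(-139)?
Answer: -139*√3 ≈ -240.76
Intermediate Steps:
x(G, l) = √(l + 2*G)
x(-3, 9)*(-139) = √(9 + 2*(-3))*(-139) = √(9 - 6)*(-139) = √3*(-139) = -139*√3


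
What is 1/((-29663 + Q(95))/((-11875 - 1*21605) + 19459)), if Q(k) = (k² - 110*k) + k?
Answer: 14021/30993 ≈ 0.45239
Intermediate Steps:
Q(k) = k² - 109*k
1/((-29663 + Q(95))/((-11875 - 1*21605) + 19459)) = 1/((-29663 + 95*(-109 + 95))/((-11875 - 1*21605) + 19459)) = 1/((-29663 + 95*(-14))/((-11875 - 21605) + 19459)) = 1/((-29663 - 1330)/(-33480 + 19459)) = 1/(-30993/(-14021)) = 1/(-30993*(-1/14021)) = 1/(30993/14021) = 14021/30993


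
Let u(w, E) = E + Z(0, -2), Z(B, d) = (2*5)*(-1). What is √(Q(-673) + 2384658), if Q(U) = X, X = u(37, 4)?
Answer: 2*√596163 ≈ 1544.2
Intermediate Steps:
Z(B, d) = -10 (Z(B, d) = 10*(-1) = -10)
u(w, E) = -10 + E (u(w, E) = E - 10 = -10 + E)
X = -6 (X = -10 + 4 = -6)
Q(U) = -6
√(Q(-673) + 2384658) = √(-6 + 2384658) = √2384652 = 2*√596163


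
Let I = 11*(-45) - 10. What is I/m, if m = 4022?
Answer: -505/4022 ≈ -0.12556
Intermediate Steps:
I = -505 (I = -495 - 10 = -505)
I/m = -505/4022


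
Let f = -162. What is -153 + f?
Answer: -315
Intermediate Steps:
-153 + f = -153 - 162 = -315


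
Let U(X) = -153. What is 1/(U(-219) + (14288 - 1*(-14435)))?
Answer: 1/28570 ≈ 3.5002e-5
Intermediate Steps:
1/(U(-219) + (14288 - 1*(-14435))) = 1/(-153 + (14288 - 1*(-14435))) = 1/(-153 + (14288 + 14435)) = 1/(-153 + 28723) = 1/28570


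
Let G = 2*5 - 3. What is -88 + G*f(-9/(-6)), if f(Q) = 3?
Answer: -67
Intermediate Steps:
G = 7 (G = 10 - 3 = 7)
-88 + G*f(-9/(-6)) = -88 + 7*3 = -88 + 21 = -67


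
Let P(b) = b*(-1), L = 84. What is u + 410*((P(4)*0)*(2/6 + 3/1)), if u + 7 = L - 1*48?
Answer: 29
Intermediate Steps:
P(b) = -b
u = 29 (u = -7 + (84 - 1*48) = -7 + (84 - 48) = -7 + 36 = 29)
u + 410*((P(4)*0)*(2/6 + 3/1)) = 29 + 410*((-1*4*0)*(2/6 + 3/1)) = 29 + 410*((-4*0)*(2*(⅙) + 3*1)) = 29 + 410*(0*(⅓ + 3)) = 29 + 410*(0*(10/3)) = 29 + 410*0 = 29 + 0 = 29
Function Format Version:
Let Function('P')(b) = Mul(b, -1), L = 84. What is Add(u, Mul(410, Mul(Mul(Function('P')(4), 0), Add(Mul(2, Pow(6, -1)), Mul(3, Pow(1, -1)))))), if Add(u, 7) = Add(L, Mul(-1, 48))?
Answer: 29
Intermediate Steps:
Function('P')(b) = Mul(-1, b)
u = 29 (u = Add(-7, Add(84, Mul(-1, 48))) = Add(-7, Add(84, -48)) = Add(-7, 36) = 29)
Add(u, Mul(410, Mul(Mul(Function('P')(4), 0), Add(Mul(2, Pow(6, -1)), Mul(3, Pow(1, -1)))))) = Add(29, Mul(410, Mul(Mul(Mul(-1, 4), 0), Add(Mul(2, Pow(6, -1)), Mul(3, Pow(1, -1)))))) = Add(29, Mul(410, Mul(Mul(-4, 0), Add(Mul(2, Rational(1, 6)), Mul(3, 1))))) = Add(29, Mul(410, Mul(0, Add(Rational(1, 3), 3)))) = Add(29, Mul(410, Mul(0, Rational(10, 3)))) = Add(29, Mul(410, 0)) = Add(29, 0) = 29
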